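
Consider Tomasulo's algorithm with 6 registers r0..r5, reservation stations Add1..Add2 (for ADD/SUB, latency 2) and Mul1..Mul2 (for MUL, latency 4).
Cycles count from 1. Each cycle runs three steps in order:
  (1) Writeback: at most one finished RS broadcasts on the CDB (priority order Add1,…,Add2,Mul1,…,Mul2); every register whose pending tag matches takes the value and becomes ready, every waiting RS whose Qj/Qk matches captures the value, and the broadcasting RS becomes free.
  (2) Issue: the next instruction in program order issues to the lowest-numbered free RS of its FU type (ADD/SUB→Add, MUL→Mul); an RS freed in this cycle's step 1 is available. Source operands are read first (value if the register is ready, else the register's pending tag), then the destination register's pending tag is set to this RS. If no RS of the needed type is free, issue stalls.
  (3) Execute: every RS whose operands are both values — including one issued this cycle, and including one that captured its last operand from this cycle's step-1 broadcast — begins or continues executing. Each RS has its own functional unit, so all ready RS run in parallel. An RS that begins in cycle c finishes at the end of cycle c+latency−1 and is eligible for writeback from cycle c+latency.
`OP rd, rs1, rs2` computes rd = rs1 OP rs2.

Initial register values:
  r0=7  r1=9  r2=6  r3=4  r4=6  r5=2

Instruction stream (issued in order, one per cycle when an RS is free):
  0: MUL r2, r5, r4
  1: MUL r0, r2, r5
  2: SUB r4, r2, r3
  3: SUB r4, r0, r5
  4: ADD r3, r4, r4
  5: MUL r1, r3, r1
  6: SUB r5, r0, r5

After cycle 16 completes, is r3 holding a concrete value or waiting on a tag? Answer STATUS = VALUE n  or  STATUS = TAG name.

STATUS = VALUE 44

cycle 1: issue MUL r2<-Mul1 // r0:7,r1:9,r2:Mul1,r3:4,r4:6,r5:2
cycle 2: issue MUL r0<-Mul2 // r0:Mul2,r1:9,r2:Mul1,r3:4,r4:6,r5:2
cycle 3: issue SUB r4<-Add1 // r0:Mul2,r1:9,r2:Mul1,r3:4,r4:Add1,r5:2
cycle 4: issue SUB r4<-Add2 // r0:Mul2,r1:9,r2:Mul1,r3:4,r4:Add2,r5:2
cycle 5: CDB Mul1=12; stall // r0:Mul2,r1:9,r2:12,r3:4,r4:Add2,r5:2
cycle 6: stall // r0:Mul2,r1:9,r2:12,r3:4,r4:Add2,r5:2
cycle 7: CDB Add1=8; issue ADD r3<-Add1 // r0:Mul2,r1:9,r2:12,r3:Add1,r4:Add2,r5:2
cycle 8: issue MUL r1<-Mul1 // r0:Mul2,r1:Mul1,r2:12,r3:Add1,r4:Add2,r5:2
cycle 9: CDB Mul2=24; stall // r0:24,r1:Mul1,r2:12,r3:Add1,r4:Add2,r5:2
cycle 10: stall // r0:24,r1:Mul1,r2:12,r3:Add1,r4:Add2,r5:2
cycle 11: CDB Add2=22; issue SUB r5<-Add2 // r0:24,r1:Mul1,r2:12,r3:Add1,r4:22,r5:Add2
cycle 12: - // r0:24,r1:Mul1,r2:12,r3:Add1,r4:22,r5:Add2
cycle 13: CDB Add1=44 // r0:24,r1:Mul1,r2:12,r3:44,r4:22,r5:Add2
cycle 14: CDB Add2=22 // r0:24,r1:Mul1,r2:12,r3:44,r4:22,r5:22
cycle 15: - // r0:24,r1:Mul1,r2:12,r3:44,r4:22,r5:22
cycle 16: - // r0:24,r1:Mul1,r2:12,r3:44,r4:22,r5:22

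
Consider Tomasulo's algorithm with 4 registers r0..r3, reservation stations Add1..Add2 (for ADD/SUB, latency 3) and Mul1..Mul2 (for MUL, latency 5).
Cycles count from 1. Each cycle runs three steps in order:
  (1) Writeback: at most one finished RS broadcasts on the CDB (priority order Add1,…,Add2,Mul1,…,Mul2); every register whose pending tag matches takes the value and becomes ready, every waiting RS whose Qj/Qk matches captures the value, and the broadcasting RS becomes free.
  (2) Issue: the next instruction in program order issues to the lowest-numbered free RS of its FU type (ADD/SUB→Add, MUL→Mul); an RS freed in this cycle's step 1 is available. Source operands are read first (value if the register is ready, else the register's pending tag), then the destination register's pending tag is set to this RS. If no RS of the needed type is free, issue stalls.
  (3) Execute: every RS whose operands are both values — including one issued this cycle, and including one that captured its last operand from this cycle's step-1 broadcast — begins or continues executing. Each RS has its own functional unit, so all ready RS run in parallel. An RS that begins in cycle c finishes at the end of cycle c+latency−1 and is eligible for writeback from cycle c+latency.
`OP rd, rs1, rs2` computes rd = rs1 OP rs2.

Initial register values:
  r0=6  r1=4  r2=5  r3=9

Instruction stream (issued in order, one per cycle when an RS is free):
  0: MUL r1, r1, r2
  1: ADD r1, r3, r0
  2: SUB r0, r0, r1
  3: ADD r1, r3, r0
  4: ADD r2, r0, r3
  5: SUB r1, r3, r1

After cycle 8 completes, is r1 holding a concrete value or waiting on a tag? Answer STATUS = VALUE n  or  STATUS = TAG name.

c1: issue MUL r1<-Mul1 | r0:6,r1:Mul1,r2:5,r3:9
c2: issue ADD r1<-Add1 | r0:6,r1:Add1,r2:5,r3:9
c3: issue SUB r0<-Add2 | r0:Add2,r1:Add1,r2:5,r3:9
c4: stall | r0:Add2,r1:Add1,r2:5,r3:9
c5: CDB Add1=15; issue ADD r1<-Add1 | r0:Add2,r1:Add1,r2:5,r3:9
c6: CDB Mul1=20; stall | r0:Add2,r1:Add1,r2:5,r3:9
c7: stall | r0:Add2,r1:Add1,r2:5,r3:9
c8: CDB Add2=-9; issue ADD r2<-Add2 | r0:-9,r1:Add1,r2:Add2,r3:9

STATUS = TAG Add1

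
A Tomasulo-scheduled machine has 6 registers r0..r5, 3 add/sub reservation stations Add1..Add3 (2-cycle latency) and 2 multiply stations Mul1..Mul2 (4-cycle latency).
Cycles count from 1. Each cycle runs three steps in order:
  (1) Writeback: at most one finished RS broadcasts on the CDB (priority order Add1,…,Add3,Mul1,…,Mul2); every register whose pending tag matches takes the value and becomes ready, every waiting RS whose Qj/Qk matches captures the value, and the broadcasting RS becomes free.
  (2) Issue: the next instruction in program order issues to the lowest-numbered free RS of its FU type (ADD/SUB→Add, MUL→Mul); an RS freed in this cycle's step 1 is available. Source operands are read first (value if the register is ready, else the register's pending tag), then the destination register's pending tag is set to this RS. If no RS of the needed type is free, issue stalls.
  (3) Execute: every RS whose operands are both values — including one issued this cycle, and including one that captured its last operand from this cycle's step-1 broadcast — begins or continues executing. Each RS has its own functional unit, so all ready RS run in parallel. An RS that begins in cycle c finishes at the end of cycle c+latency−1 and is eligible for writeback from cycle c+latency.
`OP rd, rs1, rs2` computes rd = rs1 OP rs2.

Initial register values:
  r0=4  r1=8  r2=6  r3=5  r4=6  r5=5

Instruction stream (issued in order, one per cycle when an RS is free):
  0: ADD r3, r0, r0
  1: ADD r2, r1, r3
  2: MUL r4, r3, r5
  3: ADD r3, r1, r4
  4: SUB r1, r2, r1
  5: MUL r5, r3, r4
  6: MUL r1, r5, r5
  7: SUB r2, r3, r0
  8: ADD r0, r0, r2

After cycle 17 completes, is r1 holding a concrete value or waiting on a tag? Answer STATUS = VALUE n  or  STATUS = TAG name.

  c1: issue ADD r3<-Add1  regs: r0:4,r1:8,r2:6,r3:Add1,r4:6,r5:5
  c2: issue ADD r2<-Add2  regs: r0:4,r1:8,r2:Add2,r3:Add1,r4:6,r5:5
  c3: CDB Add1=8; issue MUL r4<-Mul1  regs: r0:4,r1:8,r2:Add2,r3:8,r4:Mul1,r5:5
  c4: issue ADD r3<-Add1  regs: r0:4,r1:8,r2:Add2,r3:Add1,r4:Mul1,r5:5
  c5: CDB Add2=16; issue SUB r1<-Add2  regs: r0:4,r1:Add2,r2:16,r3:Add1,r4:Mul1,r5:5
  c6: issue MUL r5<-Mul2  regs: r0:4,r1:Add2,r2:16,r3:Add1,r4:Mul1,r5:Mul2
  c7: CDB Add2=8; stall  regs: r0:4,r1:8,r2:16,r3:Add1,r4:Mul1,r5:Mul2
  c8: CDB Mul1=40; issue MUL r1<-Mul1  regs: r0:4,r1:Mul1,r2:16,r3:Add1,r4:40,r5:Mul2
  c9: issue SUB r2<-Add2  regs: r0:4,r1:Mul1,r2:Add2,r3:Add1,r4:40,r5:Mul2
  c10: CDB Add1=48; issue ADD r0<-Add1  regs: r0:Add1,r1:Mul1,r2:Add2,r3:48,r4:40,r5:Mul2
  c11: -  regs: r0:Add1,r1:Mul1,r2:Add2,r3:48,r4:40,r5:Mul2
  c12: CDB Add2=44  regs: r0:Add1,r1:Mul1,r2:44,r3:48,r4:40,r5:Mul2
  c13: -  regs: r0:Add1,r1:Mul1,r2:44,r3:48,r4:40,r5:Mul2
  c14: CDB Add1=48  regs: r0:48,r1:Mul1,r2:44,r3:48,r4:40,r5:Mul2
  c15: CDB Mul2=1920  regs: r0:48,r1:Mul1,r2:44,r3:48,r4:40,r5:1920
  c16: -  regs: r0:48,r1:Mul1,r2:44,r3:48,r4:40,r5:1920
  c17: -  regs: r0:48,r1:Mul1,r2:44,r3:48,r4:40,r5:1920

STATUS = TAG Mul1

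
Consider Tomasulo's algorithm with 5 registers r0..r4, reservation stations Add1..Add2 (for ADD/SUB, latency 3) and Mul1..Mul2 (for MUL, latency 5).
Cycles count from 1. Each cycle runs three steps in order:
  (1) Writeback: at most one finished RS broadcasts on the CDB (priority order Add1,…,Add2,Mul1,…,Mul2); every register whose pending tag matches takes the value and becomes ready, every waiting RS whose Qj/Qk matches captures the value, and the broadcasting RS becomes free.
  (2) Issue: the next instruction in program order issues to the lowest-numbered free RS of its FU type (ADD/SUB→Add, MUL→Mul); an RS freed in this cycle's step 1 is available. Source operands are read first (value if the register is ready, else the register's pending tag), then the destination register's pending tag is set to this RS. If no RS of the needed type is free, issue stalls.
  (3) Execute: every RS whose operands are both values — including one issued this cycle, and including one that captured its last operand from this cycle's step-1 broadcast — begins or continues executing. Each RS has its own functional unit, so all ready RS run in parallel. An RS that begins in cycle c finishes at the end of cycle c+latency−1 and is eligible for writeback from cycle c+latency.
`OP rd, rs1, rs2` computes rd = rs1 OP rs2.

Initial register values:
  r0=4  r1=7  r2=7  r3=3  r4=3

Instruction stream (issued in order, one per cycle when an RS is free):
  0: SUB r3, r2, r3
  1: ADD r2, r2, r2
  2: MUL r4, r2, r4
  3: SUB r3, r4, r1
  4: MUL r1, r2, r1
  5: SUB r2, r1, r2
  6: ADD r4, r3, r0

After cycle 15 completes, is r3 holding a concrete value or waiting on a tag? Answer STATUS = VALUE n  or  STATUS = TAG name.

cycle 1: issue SUB r3<-Add1 // r0:4,r1:7,r2:7,r3:Add1,r4:3
cycle 2: issue ADD r2<-Add2 // r0:4,r1:7,r2:Add2,r3:Add1,r4:3
cycle 3: issue MUL r4<-Mul1 // r0:4,r1:7,r2:Add2,r3:Add1,r4:Mul1
cycle 4: CDB Add1=4; issue SUB r3<-Add1 // r0:4,r1:7,r2:Add2,r3:Add1,r4:Mul1
cycle 5: CDB Add2=14; issue MUL r1<-Mul2 // r0:4,r1:Mul2,r2:14,r3:Add1,r4:Mul1
cycle 6: issue SUB r2<-Add2 // r0:4,r1:Mul2,r2:Add2,r3:Add1,r4:Mul1
cycle 7: stall // r0:4,r1:Mul2,r2:Add2,r3:Add1,r4:Mul1
cycle 8: stall // r0:4,r1:Mul2,r2:Add2,r3:Add1,r4:Mul1
cycle 9: stall // r0:4,r1:Mul2,r2:Add2,r3:Add1,r4:Mul1
cycle 10: CDB Mul1=42; stall // r0:4,r1:Mul2,r2:Add2,r3:Add1,r4:42
cycle 11: CDB Mul2=98; stall // r0:4,r1:98,r2:Add2,r3:Add1,r4:42
cycle 12: stall // r0:4,r1:98,r2:Add2,r3:Add1,r4:42
cycle 13: CDB Add1=35; issue ADD r4<-Add1 // r0:4,r1:98,r2:Add2,r3:35,r4:Add1
cycle 14: CDB Add2=84 // r0:4,r1:98,r2:84,r3:35,r4:Add1
cycle 15: - // r0:4,r1:98,r2:84,r3:35,r4:Add1

STATUS = VALUE 35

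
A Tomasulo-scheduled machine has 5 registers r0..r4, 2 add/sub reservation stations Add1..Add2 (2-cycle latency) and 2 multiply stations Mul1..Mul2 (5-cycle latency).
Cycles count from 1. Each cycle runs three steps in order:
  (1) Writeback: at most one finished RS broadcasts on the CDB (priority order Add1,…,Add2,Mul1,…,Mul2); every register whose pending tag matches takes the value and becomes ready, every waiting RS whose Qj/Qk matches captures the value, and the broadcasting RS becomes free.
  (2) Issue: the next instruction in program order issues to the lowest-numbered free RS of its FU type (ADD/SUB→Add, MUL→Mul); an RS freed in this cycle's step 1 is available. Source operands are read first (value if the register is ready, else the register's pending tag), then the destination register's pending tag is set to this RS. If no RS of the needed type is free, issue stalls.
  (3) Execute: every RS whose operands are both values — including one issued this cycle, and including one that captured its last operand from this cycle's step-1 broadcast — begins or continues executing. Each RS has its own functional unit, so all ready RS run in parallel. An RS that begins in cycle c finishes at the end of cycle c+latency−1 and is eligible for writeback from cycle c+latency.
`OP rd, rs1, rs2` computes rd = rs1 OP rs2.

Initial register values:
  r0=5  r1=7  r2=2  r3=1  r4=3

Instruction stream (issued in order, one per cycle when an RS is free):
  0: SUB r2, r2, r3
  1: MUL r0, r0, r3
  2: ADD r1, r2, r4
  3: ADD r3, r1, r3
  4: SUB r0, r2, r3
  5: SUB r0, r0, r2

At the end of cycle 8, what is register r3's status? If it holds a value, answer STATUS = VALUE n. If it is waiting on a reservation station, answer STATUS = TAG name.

STATUS = VALUE 5

c1: issue SUB r2<-Add1 | r0:5,r1:7,r2:Add1,r3:1,r4:3
c2: issue MUL r0<-Mul1 | r0:Mul1,r1:7,r2:Add1,r3:1,r4:3
c3: CDB Add1=1; issue ADD r1<-Add1 | r0:Mul1,r1:Add1,r2:1,r3:1,r4:3
c4: issue ADD r3<-Add2 | r0:Mul1,r1:Add1,r2:1,r3:Add2,r4:3
c5: CDB Add1=4; issue SUB r0<-Add1 | r0:Add1,r1:4,r2:1,r3:Add2,r4:3
c6: stall | r0:Add1,r1:4,r2:1,r3:Add2,r4:3
c7: CDB Add2=5; issue SUB r0<-Add2 | r0:Add2,r1:4,r2:1,r3:5,r4:3
c8: CDB Mul1=5 | r0:Add2,r1:4,r2:1,r3:5,r4:3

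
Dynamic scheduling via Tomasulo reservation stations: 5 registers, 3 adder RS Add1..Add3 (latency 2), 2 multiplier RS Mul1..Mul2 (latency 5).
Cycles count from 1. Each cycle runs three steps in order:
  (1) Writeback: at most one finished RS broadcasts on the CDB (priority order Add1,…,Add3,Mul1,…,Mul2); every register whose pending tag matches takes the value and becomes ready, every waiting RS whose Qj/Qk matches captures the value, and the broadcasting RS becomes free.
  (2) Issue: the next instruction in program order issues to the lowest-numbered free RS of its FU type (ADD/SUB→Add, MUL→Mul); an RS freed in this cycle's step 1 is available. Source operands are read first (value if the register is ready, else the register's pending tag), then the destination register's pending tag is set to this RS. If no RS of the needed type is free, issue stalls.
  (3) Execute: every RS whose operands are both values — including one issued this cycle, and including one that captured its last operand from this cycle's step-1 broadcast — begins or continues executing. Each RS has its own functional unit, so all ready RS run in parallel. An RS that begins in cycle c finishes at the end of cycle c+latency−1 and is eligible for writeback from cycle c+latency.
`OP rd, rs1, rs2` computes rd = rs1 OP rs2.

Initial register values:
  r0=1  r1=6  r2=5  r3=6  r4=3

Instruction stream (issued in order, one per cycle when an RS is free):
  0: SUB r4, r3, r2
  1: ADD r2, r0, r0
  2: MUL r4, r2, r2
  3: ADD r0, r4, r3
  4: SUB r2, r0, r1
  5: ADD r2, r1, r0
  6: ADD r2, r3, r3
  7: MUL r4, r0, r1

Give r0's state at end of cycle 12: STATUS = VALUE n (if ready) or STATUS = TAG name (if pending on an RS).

cycle 1: issue SUB r4<-Add1 // r0:1,r1:6,r2:5,r3:6,r4:Add1
cycle 2: issue ADD r2<-Add2 // r0:1,r1:6,r2:Add2,r3:6,r4:Add1
cycle 3: CDB Add1=1; issue MUL r4<-Mul1 // r0:1,r1:6,r2:Add2,r3:6,r4:Mul1
cycle 4: CDB Add2=2; issue ADD r0<-Add1 // r0:Add1,r1:6,r2:2,r3:6,r4:Mul1
cycle 5: issue SUB r2<-Add2 // r0:Add1,r1:6,r2:Add2,r3:6,r4:Mul1
cycle 6: issue ADD r2<-Add3 // r0:Add1,r1:6,r2:Add3,r3:6,r4:Mul1
cycle 7: stall // r0:Add1,r1:6,r2:Add3,r3:6,r4:Mul1
cycle 8: stall // r0:Add1,r1:6,r2:Add3,r3:6,r4:Mul1
cycle 9: CDB Mul1=4; stall // r0:Add1,r1:6,r2:Add3,r3:6,r4:4
cycle 10: stall // r0:Add1,r1:6,r2:Add3,r3:6,r4:4
cycle 11: CDB Add1=10; issue ADD r2<-Add1 // r0:10,r1:6,r2:Add1,r3:6,r4:4
cycle 12: issue MUL r4<-Mul1 // r0:10,r1:6,r2:Add1,r3:6,r4:Mul1

STATUS = VALUE 10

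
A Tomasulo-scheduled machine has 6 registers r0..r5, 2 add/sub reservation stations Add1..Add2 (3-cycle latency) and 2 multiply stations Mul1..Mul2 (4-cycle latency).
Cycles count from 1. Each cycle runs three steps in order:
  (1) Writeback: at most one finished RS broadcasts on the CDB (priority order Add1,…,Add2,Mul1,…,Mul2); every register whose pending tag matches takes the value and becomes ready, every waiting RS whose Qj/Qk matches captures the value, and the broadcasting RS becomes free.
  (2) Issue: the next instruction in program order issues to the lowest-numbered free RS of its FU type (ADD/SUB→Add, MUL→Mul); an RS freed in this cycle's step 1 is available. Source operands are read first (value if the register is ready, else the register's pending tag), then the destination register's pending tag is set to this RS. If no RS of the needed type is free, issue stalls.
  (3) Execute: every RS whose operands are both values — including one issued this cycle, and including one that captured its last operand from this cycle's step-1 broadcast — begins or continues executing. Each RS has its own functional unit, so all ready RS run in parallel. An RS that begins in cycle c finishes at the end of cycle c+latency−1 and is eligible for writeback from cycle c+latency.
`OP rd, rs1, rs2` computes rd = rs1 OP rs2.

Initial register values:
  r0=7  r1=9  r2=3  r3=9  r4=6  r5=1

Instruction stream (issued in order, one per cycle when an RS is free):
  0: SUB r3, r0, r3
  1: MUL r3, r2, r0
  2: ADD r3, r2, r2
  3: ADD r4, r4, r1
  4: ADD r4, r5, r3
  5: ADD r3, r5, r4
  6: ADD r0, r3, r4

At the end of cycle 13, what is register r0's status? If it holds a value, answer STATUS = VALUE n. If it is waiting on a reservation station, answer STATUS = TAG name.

STATUS = TAG Add2

  c1: issue SUB r3<-Add1  regs: r0:7,r1:9,r2:3,r3:Add1,r4:6,r5:1
  c2: issue MUL r3<-Mul1  regs: r0:7,r1:9,r2:3,r3:Mul1,r4:6,r5:1
  c3: issue ADD r3<-Add2  regs: r0:7,r1:9,r2:3,r3:Add2,r4:6,r5:1
  c4: CDB Add1=-2; issue ADD r4<-Add1  regs: r0:7,r1:9,r2:3,r3:Add2,r4:Add1,r5:1
  c5: stall  regs: r0:7,r1:9,r2:3,r3:Add2,r4:Add1,r5:1
  c6: CDB Add2=6; issue ADD r4<-Add2  regs: r0:7,r1:9,r2:3,r3:6,r4:Add2,r5:1
  c7: CDB Add1=15; issue ADD r3<-Add1  regs: r0:7,r1:9,r2:3,r3:Add1,r4:Add2,r5:1
  c8: CDB Mul1=21; stall  regs: r0:7,r1:9,r2:3,r3:Add1,r4:Add2,r5:1
  c9: CDB Add2=7; issue ADD r0<-Add2  regs: r0:Add2,r1:9,r2:3,r3:Add1,r4:7,r5:1
  c10: -  regs: r0:Add2,r1:9,r2:3,r3:Add1,r4:7,r5:1
  c11: -  regs: r0:Add2,r1:9,r2:3,r3:Add1,r4:7,r5:1
  c12: CDB Add1=8  regs: r0:Add2,r1:9,r2:3,r3:8,r4:7,r5:1
  c13: -  regs: r0:Add2,r1:9,r2:3,r3:8,r4:7,r5:1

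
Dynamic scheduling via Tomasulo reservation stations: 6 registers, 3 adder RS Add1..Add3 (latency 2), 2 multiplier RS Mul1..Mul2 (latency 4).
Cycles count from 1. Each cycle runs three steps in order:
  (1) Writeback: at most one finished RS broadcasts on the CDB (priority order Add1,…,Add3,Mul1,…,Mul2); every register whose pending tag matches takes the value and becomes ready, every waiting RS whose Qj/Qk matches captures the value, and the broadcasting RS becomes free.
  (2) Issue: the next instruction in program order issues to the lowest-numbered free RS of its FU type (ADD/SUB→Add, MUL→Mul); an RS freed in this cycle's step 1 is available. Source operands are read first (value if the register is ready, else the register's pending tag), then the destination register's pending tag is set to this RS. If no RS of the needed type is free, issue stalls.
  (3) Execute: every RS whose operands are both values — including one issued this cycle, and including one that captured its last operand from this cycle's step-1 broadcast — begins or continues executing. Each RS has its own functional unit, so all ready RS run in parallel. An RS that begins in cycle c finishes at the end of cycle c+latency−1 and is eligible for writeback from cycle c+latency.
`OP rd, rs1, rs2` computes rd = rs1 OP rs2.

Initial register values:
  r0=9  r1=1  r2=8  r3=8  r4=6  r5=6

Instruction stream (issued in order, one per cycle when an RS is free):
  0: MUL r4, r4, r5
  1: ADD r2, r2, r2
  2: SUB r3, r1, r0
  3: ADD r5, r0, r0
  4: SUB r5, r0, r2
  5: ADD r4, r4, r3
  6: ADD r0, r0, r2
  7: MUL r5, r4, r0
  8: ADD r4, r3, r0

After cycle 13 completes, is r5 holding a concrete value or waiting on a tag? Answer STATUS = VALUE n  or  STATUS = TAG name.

STATUS = TAG Mul1

c1: issue MUL r4<-Mul1 | r0:9,r1:1,r2:8,r3:8,r4:Mul1,r5:6
c2: issue ADD r2<-Add1 | r0:9,r1:1,r2:Add1,r3:8,r4:Mul1,r5:6
c3: issue SUB r3<-Add2 | r0:9,r1:1,r2:Add1,r3:Add2,r4:Mul1,r5:6
c4: CDB Add1=16; issue ADD r5<-Add1 | r0:9,r1:1,r2:16,r3:Add2,r4:Mul1,r5:Add1
c5: CDB Add2=-8; issue SUB r5<-Add2 | r0:9,r1:1,r2:16,r3:-8,r4:Mul1,r5:Add2
c6: CDB Add1=18; issue ADD r4<-Add1 | r0:9,r1:1,r2:16,r3:-8,r4:Add1,r5:Add2
c7: CDB Add2=-7; issue ADD r0<-Add2 | r0:Add2,r1:1,r2:16,r3:-8,r4:Add1,r5:-7
c8: CDB Mul1=36; issue MUL r5<-Mul1 | r0:Add2,r1:1,r2:16,r3:-8,r4:Add1,r5:Mul1
c9: CDB Add2=25; issue ADD r4<-Add2 | r0:25,r1:1,r2:16,r3:-8,r4:Add2,r5:Mul1
c10: CDB Add1=28 | r0:25,r1:1,r2:16,r3:-8,r4:Add2,r5:Mul1
c11: CDB Add2=17 | r0:25,r1:1,r2:16,r3:-8,r4:17,r5:Mul1
c12: - | r0:25,r1:1,r2:16,r3:-8,r4:17,r5:Mul1
c13: - | r0:25,r1:1,r2:16,r3:-8,r4:17,r5:Mul1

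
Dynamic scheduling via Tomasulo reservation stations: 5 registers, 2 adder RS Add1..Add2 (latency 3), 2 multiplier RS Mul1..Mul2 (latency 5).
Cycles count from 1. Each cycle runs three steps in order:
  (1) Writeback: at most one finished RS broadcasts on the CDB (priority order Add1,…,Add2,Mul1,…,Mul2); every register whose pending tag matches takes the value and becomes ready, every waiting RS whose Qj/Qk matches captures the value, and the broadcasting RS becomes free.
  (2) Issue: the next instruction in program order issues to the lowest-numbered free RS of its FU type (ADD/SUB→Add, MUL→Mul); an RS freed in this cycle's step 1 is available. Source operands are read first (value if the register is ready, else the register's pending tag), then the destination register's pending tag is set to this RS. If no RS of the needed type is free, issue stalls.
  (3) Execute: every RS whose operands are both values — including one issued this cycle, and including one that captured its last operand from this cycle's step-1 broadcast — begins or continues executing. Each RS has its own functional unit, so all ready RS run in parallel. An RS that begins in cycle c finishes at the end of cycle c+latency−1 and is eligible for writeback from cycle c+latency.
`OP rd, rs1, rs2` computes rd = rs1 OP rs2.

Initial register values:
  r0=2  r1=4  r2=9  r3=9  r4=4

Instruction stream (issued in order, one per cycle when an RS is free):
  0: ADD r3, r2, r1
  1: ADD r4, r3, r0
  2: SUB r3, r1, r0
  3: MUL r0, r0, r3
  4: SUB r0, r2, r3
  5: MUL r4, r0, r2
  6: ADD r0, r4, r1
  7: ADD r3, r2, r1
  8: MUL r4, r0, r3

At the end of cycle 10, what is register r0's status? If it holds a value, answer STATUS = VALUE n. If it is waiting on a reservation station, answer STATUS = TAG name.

  c1: issue ADD r3<-Add1  regs: r0:2,r1:4,r2:9,r3:Add1,r4:4
  c2: issue ADD r4<-Add2  regs: r0:2,r1:4,r2:9,r3:Add1,r4:Add2
  c3: stall  regs: r0:2,r1:4,r2:9,r3:Add1,r4:Add2
  c4: CDB Add1=13; issue SUB r3<-Add1  regs: r0:2,r1:4,r2:9,r3:Add1,r4:Add2
  c5: issue MUL r0<-Mul1  regs: r0:Mul1,r1:4,r2:9,r3:Add1,r4:Add2
  c6: stall  regs: r0:Mul1,r1:4,r2:9,r3:Add1,r4:Add2
  c7: CDB Add1=2; issue SUB r0<-Add1  regs: r0:Add1,r1:4,r2:9,r3:2,r4:Add2
  c8: CDB Add2=15; issue MUL r4<-Mul2  regs: r0:Add1,r1:4,r2:9,r3:2,r4:Mul2
  c9: issue ADD r0<-Add2  regs: r0:Add2,r1:4,r2:9,r3:2,r4:Mul2
  c10: CDB Add1=7; issue ADD r3<-Add1  regs: r0:Add2,r1:4,r2:9,r3:Add1,r4:Mul2

STATUS = TAG Add2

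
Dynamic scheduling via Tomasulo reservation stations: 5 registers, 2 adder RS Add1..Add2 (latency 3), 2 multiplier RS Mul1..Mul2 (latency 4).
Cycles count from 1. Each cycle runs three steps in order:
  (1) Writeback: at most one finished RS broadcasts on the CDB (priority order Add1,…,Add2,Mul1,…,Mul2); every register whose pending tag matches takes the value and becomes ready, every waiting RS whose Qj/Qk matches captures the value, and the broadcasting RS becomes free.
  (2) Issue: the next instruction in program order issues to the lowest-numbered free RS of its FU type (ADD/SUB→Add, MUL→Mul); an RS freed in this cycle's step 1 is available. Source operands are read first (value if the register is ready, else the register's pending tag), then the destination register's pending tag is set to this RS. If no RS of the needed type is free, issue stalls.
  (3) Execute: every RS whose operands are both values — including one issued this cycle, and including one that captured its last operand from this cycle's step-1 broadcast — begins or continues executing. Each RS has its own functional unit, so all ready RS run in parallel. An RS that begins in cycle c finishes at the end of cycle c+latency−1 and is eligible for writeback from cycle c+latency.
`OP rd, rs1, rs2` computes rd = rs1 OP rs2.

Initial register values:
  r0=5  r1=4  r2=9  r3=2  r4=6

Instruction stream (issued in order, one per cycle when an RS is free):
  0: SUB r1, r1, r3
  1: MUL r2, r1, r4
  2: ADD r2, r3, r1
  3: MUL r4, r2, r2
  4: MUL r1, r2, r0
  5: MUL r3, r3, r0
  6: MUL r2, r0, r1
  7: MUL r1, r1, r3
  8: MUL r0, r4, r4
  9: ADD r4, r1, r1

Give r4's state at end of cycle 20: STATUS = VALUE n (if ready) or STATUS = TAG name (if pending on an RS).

STATUS = TAG Add1

  c1: issue SUB r1<-Add1  regs: r0:5,r1:Add1,r2:9,r3:2,r4:6
  c2: issue MUL r2<-Mul1  regs: r0:5,r1:Add1,r2:Mul1,r3:2,r4:6
  c3: issue ADD r2<-Add2  regs: r0:5,r1:Add1,r2:Add2,r3:2,r4:6
  c4: CDB Add1=2; issue MUL r4<-Mul2  regs: r0:5,r1:2,r2:Add2,r3:2,r4:Mul2
  c5: stall  regs: r0:5,r1:2,r2:Add2,r3:2,r4:Mul2
  c6: stall  regs: r0:5,r1:2,r2:Add2,r3:2,r4:Mul2
  c7: CDB Add2=4; stall  regs: r0:5,r1:2,r2:4,r3:2,r4:Mul2
  c8: CDB Mul1=12; issue MUL r1<-Mul1  regs: r0:5,r1:Mul1,r2:4,r3:2,r4:Mul2
  c9: stall  regs: r0:5,r1:Mul1,r2:4,r3:2,r4:Mul2
  c10: stall  regs: r0:5,r1:Mul1,r2:4,r3:2,r4:Mul2
  c11: CDB Mul2=16; issue MUL r3<-Mul2  regs: r0:5,r1:Mul1,r2:4,r3:Mul2,r4:16
  c12: CDB Mul1=20; issue MUL r2<-Mul1  regs: r0:5,r1:20,r2:Mul1,r3:Mul2,r4:16
  c13: stall  regs: r0:5,r1:20,r2:Mul1,r3:Mul2,r4:16
  c14: stall  regs: r0:5,r1:20,r2:Mul1,r3:Mul2,r4:16
  c15: CDB Mul2=10; issue MUL r1<-Mul2  regs: r0:5,r1:Mul2,r2:Mul1,r3:10,r4:16
  c16: CDB Mul1=100; issue MUL r0<-Mul1  regs: r0:Mul1,r1:Mul2,r2:100,r3:10,r4:16
  c17: issue ADD r4<-Add1  regs: r0:Mul1,r1:Mul2,r2:100,r3:10,r4:Add1
  c18: -  regs: r0:Mul1,r1:Mul2,r2:100,r3:10,r4:Add1
  c19: CDB Mul2=200  regs: r0:Mul1,r1:200,r2:100,r3:10,r4:Add1
  c20: CDB Mul1=256  regs: r0:256,r1:200,r2:100,r3:10,r4:Add1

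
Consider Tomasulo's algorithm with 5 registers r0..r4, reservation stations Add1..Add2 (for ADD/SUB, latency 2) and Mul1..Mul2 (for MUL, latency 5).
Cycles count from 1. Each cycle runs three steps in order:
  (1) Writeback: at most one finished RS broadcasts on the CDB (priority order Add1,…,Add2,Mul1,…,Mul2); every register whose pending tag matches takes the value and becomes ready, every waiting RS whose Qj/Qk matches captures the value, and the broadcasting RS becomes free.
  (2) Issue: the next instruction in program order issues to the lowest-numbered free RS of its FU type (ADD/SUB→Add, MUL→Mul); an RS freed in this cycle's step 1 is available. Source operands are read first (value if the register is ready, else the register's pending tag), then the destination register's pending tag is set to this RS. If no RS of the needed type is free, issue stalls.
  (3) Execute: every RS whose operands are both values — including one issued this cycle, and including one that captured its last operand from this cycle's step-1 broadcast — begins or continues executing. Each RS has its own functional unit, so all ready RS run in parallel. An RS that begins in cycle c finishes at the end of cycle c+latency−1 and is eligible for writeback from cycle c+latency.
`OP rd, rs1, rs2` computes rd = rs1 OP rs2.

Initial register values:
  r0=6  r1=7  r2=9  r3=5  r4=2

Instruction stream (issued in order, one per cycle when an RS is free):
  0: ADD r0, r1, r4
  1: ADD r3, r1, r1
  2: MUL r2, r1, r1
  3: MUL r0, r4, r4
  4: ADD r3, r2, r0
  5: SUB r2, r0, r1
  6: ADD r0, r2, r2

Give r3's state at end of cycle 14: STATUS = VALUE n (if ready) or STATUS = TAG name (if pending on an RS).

STATUS = VALUE 53

c1: issue ADD r0<-Add1 | r0:Add1,r1:7,r2:9,r3:5,r4:2
c2: issue ADD r3<-Add2 | r0:Add1,r1:7,r2:9,r3:Add2,r4:2
c3: CDB Add1=9; issue MUL r2<-Mul1 | r0:9,r1:7,r2:Mul1,r3:Add2,r4:2
c4: CDB Add2=14; issue MUL r0<-Mul2 | r0:Mul2,r1:7,r2:Mul1,r3:14,r4:2
c5: issue ADD r3<-Add1 | r0:Mul2,r1:7,r2:Mul1,r3:Add1,r4:2
c6: issue SUB r2<-Add2 | r0:Mul2,r1:7,r2:Add2,r3:Add1,r4:2
c7: stall | r0:Mul2,r1:7,r2:Add2,r3:Add1,r4:2
c8: CDB Mul1=49; stall | r0:Mul2,r1:7,r2:Add2,r3:Add1,r4:2
c9: CDB Mul2=4; stall | r0:4,r1:7,r2:Add2,r3:Add1,r4:2
c10: stall | r0:4,r1:7,r2:Add2,r3:Add1,r4:2
c11: CDB Add1=53; issue ADD r0<-Add1 | r0:Add1,r1:7,r2:Add2,r3:53,r4:2
c12: CDB Add2=-3 | r0:Add1,r1:7,r2:-3,r3:53,r4:2
c13: - | r0:Add1,r1:7,r2:-3,r3:53,r4:2
c14: CDB Add1=-6 | r0:-6,r1:7,r2:-3,r3:53,r4:2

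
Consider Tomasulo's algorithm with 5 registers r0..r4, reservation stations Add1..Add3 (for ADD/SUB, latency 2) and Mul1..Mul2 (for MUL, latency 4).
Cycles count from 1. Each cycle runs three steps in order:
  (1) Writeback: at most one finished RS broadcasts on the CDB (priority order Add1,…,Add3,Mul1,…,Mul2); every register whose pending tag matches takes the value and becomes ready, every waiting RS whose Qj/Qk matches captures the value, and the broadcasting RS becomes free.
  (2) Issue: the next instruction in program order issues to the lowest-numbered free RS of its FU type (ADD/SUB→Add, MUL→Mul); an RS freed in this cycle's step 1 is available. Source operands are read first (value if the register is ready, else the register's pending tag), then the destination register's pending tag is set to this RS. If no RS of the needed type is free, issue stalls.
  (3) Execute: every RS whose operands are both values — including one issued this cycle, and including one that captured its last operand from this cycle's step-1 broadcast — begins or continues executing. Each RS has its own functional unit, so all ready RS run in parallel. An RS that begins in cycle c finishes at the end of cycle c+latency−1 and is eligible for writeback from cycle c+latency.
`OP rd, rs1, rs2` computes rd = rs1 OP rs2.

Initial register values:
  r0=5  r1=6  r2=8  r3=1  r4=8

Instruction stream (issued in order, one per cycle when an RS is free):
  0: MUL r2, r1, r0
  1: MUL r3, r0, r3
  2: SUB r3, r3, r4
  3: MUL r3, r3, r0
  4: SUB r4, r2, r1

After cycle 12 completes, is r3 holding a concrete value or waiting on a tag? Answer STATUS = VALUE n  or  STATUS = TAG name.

STATUS = VALUE -15

  c1: issue MUL r2<-Mul1  regs: r0:5,r1:6,r2:Mul1,r3:1,r4:8
  c2: issue MUL r3<-Mul2  regs: r0:5,r1:6,r2:Mul1,r3:Mul2,r4:8
  c3: issue SUB r3<-Add1  regs: r0:5,r1:6,r2:Mul1,r3:Add1,r4:8
  c4: stall  regs: r0:5,r1:6,r2:Mul1,r3:Add1,r4:8
  c5: CDB Mul1=30; issue MUL r3<-Mul1  regs: r0:5,r1:6,r2:30,r3:Mul1,r4:8
  c6: CDB Mul2=5; issue SUB r4<-Add2  regs: r0:5,r1:6,r2:30,r3:Mul1,r4:Add2
  c7: -  regs: r0:5,r1:6,r2:30,r3:Mul1,r4:Add2
  c8: CDB Add1=-3  regs: r0:5,r1:6,r2:30,r3:Mul1,r4:Add2
  c9: CDB Add2=24  regs: r0:5,r1:6,r2:30,r3:Mul1,r4:24
  c10: -  regs: r0:5,r1:6,r2:30,r3:Mul1,r4:24
  c11: -  regs: r0:5,r1:6,r2:30,r3:Mul1,r4:24
  c12: CDB Mul1=-15  regs: r0:5,r1:6,r2:30,r3:-15,r4:24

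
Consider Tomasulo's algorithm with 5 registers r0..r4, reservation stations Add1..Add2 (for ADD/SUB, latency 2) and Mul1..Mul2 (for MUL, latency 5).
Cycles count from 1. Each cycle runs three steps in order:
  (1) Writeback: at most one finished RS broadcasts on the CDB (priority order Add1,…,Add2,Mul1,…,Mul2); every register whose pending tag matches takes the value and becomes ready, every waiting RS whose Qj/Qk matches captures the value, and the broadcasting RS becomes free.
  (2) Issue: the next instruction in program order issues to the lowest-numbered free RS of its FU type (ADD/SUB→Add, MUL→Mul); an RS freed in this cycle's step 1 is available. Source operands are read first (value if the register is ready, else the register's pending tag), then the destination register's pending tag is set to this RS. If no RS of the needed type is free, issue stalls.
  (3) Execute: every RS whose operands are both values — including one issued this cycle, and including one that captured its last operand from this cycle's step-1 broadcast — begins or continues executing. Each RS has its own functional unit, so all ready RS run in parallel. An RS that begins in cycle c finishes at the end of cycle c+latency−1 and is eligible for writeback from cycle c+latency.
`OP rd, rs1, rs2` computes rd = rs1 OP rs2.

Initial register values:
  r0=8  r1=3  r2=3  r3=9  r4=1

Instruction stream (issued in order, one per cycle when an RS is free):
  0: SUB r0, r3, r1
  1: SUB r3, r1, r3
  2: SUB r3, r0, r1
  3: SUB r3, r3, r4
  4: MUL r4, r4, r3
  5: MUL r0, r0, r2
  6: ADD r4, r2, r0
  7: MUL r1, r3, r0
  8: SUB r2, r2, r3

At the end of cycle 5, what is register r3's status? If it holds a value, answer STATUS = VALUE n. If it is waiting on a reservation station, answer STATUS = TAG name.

STATUS = TAG Add2

cycle 1: issue SUB r0<-Add1 // r0:Add1,r1:3,r2:3,r3:9,r4:1
cycle 2: issue SUB r3<-Add2 // r0:Add1,r1:3,r2:3,r3:Add2,r4:1
cycle 3: CDB Add1=6; issue SUB r3<-Add1 // r0:6,r1:3,r2:3,r3:Add1,r4:1
cycle 4: CDB Add2=-6; issue SUB r3<-Add2 // r0:6,r1:3,r2:3,r3:Add2,r4:1
cycle 5: CDB Add1=3; issue MUL r4<-Mul1 // r0:6,r1:3,r2:3,r3:Add2,r4:Mul1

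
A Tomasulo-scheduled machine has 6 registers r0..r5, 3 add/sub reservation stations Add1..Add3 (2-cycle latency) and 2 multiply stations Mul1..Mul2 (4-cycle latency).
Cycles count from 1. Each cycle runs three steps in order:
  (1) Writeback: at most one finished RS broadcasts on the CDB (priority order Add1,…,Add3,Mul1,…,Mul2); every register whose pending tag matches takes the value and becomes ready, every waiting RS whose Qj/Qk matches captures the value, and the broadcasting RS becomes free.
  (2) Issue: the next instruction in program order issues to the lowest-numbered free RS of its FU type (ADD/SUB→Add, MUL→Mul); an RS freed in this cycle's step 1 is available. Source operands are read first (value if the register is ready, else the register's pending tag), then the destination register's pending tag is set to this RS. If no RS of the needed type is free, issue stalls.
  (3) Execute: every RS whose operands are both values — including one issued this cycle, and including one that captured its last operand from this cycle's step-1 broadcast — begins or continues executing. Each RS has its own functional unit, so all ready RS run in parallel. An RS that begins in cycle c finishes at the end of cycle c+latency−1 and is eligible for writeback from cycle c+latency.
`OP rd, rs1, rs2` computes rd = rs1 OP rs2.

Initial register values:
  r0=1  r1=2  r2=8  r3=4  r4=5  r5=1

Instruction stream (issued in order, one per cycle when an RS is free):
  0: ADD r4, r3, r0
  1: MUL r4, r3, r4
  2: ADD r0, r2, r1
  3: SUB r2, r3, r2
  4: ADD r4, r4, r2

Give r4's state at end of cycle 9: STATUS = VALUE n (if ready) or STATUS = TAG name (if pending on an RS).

STATUS = VALUE 16

cycle 1: issue ADD r4<-Add1 // r0:1,r1:2,r2:8,r3:4,r4:Add1,r5:1
cycle 2: issue MUL r4<-Mul1 // r0:1,r1:2,r2:8,r3:4,r4:Mul1,r5:1
cycle 3: CDB Add1=5; issue ADD r0<-Add1 // r0:Add1,r1:2,r2:8,r3:4,r4:Mul1,r5:1
cycle 4: issue SUB r2<-Add2 // r0:Add1,r1:2,r2:Add2,r3:4,r4:Mul1,r5:1
cycle 5: CDB Add1=10; issue ADD r4<-Add1 // r0:10,r1:2,r2:Add2,r3:4,r4:Add1,r5:1
cycle 6: CDB Add2=-4 // r0:10,r1:2,r2:-4,r3:4,r4:Add1,r5:1
cycle 7: CDB Mul1=20 // r0:10,r1:2,r2:-4,r3:4,r4:Add1,r5:1
cycle 8: - // r0:10,r1:2,r2:-4,r3:4,r4:Add1,r5:1
cycle 9: CDB Add1=16 // r0:10,r1:2,r2:-4,r3:4,r4:16,r5:1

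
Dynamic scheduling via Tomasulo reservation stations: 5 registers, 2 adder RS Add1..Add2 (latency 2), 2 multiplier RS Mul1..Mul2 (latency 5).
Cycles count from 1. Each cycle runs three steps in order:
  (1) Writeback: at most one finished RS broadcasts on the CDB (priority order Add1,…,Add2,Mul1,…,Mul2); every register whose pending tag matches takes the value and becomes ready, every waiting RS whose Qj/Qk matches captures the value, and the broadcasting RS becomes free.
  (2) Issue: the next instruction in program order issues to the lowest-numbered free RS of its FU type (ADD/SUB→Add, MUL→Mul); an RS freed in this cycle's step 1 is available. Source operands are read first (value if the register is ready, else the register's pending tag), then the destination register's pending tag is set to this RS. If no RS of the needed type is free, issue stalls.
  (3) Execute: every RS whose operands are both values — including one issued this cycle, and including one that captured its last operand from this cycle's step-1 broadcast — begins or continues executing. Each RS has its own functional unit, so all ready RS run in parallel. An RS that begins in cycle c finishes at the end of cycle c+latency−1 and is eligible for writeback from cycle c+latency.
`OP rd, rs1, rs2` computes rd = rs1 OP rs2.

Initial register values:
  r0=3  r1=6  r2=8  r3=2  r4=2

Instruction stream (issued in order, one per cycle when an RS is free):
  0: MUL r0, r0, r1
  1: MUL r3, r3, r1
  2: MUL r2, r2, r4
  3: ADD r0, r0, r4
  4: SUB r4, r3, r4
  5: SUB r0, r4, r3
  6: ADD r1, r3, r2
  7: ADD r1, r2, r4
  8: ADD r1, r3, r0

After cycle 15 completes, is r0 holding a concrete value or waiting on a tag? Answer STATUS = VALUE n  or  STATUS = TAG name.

cycle 1: issue MUL r0<-Mul1 // r0:Mul1,r1:6,r2:8,r3:2,r4:2
cycle 2: issue MUL r3<-Mul2 // r0:Mul1,r1:6,r2:8,r3:Mul2,r4:2
cycle 3: stall // r0:Mul1,r1:6,r2:8,r3:Mul2,r4:2
cycle 4: stall // r0:Mul1,r1:6,r2:8,r3:Mul2,r4:2
cycle 5: stall // r0:Mul1,r1:6,r2:8,r3:Mul2,r4:2
cycle 6: CDB Mul1=18; issue MUL r2<-Mul1 // r0:18,r1:6,r2:Mul1,r3:Mul2,r4:2
cycle 7: CDB Mul2=12; issue ADD r0<-Add1 // r0:Add1,r1:6,r2:Mul1,r3:12,r4:2
cycle 8: issue SUB r4<-Add2 // r0:Add1,r1:6,r2:Mul1,r3:12,r4:Add2
cycle 9: CDB Add1=20; issue SUB r0<-Add1 // r0:Add1,r1:6,r2:Mul1,r3:12,r4:Add2
cycle 10: CDB Add2=10; issue ADD r1<-Add2 // r0:Add1,r1:Add2,r2:Mul1,r3:12,r4:10
cycle 11: CDB Mul1=16; stall // r0:Add1,r1:Add2,r2:16,r3:12,r4:10
cycle 12: CDB Add1=-2; issue ADD r1<-Add1 // r0:-2,r1:Add1,r2:16,r3:12,r4:10
cycle 13: CDB Add2=28; issue ADD r1<-Add2 // r0:-2,r1:Add2,r2:16,r3:12,r4:10
cycle 14: CDB Add1=26 // r0:-2,r1:Add2,r2:16,r3:12,r4:10
cycle 15: CDB Add2=10 // r0:-2,r1:10,r2:16,r3:12,r4:10

STATUS = VALUE -2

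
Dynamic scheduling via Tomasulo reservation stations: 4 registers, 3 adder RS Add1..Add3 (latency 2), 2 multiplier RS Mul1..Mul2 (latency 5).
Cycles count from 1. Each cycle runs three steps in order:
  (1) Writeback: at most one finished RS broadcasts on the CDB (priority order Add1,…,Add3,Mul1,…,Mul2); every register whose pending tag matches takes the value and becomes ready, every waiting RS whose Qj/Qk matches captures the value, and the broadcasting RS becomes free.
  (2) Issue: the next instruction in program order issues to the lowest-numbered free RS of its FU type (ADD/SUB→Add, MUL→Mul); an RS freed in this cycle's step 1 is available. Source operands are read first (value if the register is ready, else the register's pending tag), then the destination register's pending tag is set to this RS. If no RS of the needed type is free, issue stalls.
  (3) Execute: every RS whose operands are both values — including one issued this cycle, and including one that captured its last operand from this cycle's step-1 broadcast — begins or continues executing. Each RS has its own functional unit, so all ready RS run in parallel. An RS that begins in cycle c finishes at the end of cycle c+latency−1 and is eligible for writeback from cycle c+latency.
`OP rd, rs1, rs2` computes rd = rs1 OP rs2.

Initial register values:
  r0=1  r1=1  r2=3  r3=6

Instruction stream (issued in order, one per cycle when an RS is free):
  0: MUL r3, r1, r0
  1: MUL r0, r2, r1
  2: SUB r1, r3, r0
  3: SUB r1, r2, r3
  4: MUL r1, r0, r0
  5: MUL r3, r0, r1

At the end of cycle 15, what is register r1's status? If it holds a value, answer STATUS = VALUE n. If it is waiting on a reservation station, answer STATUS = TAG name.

c1: issue MUL r3<-Mul1 | r0:1,r1:1,r2:3,r3:Mul1
c2: issue MUL r0<-Mul2 | r0:Mul2,r1:1,r2:3,r3:Mul1
c3: issue SUB r1<-Add1 | r0:Mul2,r1:Add1,r2:3,r3:Mul1
c4: issue SUB r1<-Add2 | r0:Mul2,r1:Add2,r2:3,r3:Mul1
c5: stall | r0:Mul2,r1:Add2,r2:3,r3:Mul1
c6: CDB Mul1=1; issue MUL r1<-Mul1 | r0:Mul2,r1:Mul1,r2:3,r3:1
c7: CDB Mul2=3; issue MUL r3<-Mul2 | r0:3,r1:Mul1,r2:3,r3:Mul2
c8: CDB Add2=2 | r0:3,r1:Mul1,r2:3,r3:Mul2
c9: CDB Add1=-2 | r0:3,r1:Mul1,r2:3,r3:Mul2
c10: - | r0:3,r1:Mul1,r2:3,r3:Mul2
c11: - | r0:3,r1:Mul1,r2:3,r3:Mul2
c12: CDB Mul1=9 | r0:3,r1:9,r2:3,r3:Mul2
c13: - | r0:3,r1:9,r2:3,r3:Mul2
c14: - | r0:3,r1:9,r2:3,r3:Mul2
c15: - | r0:3,r1:9,r2:3,r3:Mul2

STATUS = VALUE 9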